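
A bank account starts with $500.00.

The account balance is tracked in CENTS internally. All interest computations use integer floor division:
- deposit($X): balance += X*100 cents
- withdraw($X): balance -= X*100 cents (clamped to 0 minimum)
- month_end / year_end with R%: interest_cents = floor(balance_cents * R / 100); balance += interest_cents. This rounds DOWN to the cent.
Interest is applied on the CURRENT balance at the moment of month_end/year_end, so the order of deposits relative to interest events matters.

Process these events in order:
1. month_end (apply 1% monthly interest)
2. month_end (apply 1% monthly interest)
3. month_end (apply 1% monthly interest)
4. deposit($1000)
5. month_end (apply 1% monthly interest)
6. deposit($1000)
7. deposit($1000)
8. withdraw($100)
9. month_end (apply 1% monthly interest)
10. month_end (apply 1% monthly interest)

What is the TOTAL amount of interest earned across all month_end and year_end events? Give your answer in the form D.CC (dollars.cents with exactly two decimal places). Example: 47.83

After 1 (month_end (apply 1% monthly interest)): balance=$505.00 total_interest=$5.00
After 2 (month_end (apply 1% monthly interest)): balance=$510.05 total_interest=$10.05
After 3 (month_end (apply 1% monthly interest)): balance=$515.15 total_interest=$15.15
After 4 (deposit($1000)): balance=$1515.15 total_interest=$15.15
After 5 (month_end (apply 1% monthly interest)): balance=$1530.30 total_interest=$30.30
After 6 (deposit($1000)): balance=$2530.30 total_interest=$30.30
After 7 (deposit($1000)): balance=$3530.30 total_interest=$30.30
After 8 (withdraw($100)): balance=$3430.30 total_interest=$30.30
After 9 (month_end (apply 1% monthly interest)): balance=$3464.60 total_interest=$64.60
After 10 (month_end (apply 1% monthly interest)): balance=$3499.24 total_interest=$99.24

Answer: 99.24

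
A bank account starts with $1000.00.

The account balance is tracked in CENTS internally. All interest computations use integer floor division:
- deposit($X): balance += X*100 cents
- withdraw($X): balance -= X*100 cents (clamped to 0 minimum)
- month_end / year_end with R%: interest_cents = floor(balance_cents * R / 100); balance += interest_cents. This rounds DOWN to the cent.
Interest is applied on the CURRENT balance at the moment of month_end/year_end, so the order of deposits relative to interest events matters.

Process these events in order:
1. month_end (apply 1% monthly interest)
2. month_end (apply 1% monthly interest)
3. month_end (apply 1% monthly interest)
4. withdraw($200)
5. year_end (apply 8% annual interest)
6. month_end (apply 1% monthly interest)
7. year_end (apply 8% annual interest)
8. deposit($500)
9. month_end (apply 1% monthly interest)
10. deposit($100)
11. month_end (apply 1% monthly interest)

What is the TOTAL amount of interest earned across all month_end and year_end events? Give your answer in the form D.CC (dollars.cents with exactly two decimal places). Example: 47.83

Answer: 208.83

Derivation:
After 1 (month_end (apply 1% monthly interest)): balance=$1010.00 total_interest=$10.00
After 2 (month_end (apply 1% monthly interest)): balance=$1020.10 total_interest=$20.10
After 3 (month_end (apply 1% monthly interest)): balance=$1030.30 total_interest=$30.30
After 4 (withdraw($200)): balance=$830.30 total_interest=$30.30
After 5 (year_end (apply 8% annual interest)): balance=$896.72 total_interest=$96.72
After 6 (month_end (apply 1% monthly interest)): balance=$905.68 total_interest=$105.68
After 7 (year_end (apply 8% annual interest)): balance=$978.13 total_interest=$178.13
After 8 (deposit($500)): balance=$1478.13 total_interest=$178.13
After 9 (month_end (apply 1% monthly interest)): balance=$1492.91 total_interest=$192.91
After 10 (deposit($100)): balance=$1592.91 total_interest=$192.91
After 11 (month_end (apply 1% monthly interest)): balance=$1608.83 total_interest=$208.83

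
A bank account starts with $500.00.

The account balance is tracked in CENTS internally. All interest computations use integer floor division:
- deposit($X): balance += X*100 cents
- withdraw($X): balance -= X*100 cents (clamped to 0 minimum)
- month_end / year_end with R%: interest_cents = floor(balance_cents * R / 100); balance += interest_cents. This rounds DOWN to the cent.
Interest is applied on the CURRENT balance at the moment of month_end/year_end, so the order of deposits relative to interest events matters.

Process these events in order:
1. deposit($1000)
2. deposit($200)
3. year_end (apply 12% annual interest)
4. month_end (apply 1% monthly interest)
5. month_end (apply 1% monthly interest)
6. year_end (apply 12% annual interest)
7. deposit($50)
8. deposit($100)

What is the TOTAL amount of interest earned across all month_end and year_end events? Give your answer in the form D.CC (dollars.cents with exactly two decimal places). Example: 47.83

After 1 (deposit($1000)): balance=$1500.00 total_interest=$0.00
After 2 (deposit($200)): balance=$1700.00 total_interest=$0.00
After 3 (year_end (apply 12% annual interest)): balance=$1904.00 total_interest=$204.00
After 4 (month_end (apply 1% monthly interest)): balance=$1923.04 total_interest=$223.04
After 5 (month_end (apply 1% monthly interest)): balance=$1942.27 total_interest=$242.27
After 6 (year_end (apply 12% annual interest)): balance=$2175.34 total_interest=$475.34
After 7 (deposit($50)): balance=$2225.34 total_interest=$475.34
After 8 (deposit($100)): balance=$2325.34 total_interest=$475.34

Answer: 475.34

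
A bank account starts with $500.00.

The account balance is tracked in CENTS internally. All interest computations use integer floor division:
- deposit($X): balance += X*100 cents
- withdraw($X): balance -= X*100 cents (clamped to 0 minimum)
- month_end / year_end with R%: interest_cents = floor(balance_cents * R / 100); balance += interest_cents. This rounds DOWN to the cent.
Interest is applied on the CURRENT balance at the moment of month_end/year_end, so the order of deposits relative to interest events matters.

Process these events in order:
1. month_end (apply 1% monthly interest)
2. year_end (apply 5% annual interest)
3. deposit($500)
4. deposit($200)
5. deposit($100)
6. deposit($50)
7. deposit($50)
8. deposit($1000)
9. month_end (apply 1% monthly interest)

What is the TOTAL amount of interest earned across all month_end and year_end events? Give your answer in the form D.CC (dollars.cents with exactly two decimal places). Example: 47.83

After 1 (month_end (apply 1% monthly interest)): balance=$505.00 total_interest=$5.00
After 2 (year_end (apply 5% annual interest)): balance=$530.25 total_interest=$30.25
After 3 (deposit($500)): balance=$1030.25 total_interest=$30.25
After 4 (deposit($200)): balance=$1230.25 total_interest=$30.25
After 5 (deposit($100)): balance=$1330.25 total_interest=$30.25
After 6 (deposit($50)): balance=$1380.25 total_interest=$30.25
After 7 (deposit($50)): balance=$1430.25 total_interest=$30.25
After 8 (deposit($1000)): balance=$2430.25 total_interest=$30.25
After 9 (month_end (apply 1% monthly interest)): balance=$2454.55 total_interest=$54.55

Answer: 54.55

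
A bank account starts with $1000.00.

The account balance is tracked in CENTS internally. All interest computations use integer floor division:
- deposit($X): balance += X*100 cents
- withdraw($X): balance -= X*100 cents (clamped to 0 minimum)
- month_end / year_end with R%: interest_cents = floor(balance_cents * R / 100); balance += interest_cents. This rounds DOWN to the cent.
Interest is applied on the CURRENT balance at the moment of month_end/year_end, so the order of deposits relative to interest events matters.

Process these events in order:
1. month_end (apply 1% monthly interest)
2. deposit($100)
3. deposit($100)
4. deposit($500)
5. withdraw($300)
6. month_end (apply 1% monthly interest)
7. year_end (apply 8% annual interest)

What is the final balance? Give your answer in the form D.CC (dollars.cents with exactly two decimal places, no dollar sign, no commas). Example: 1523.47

Answer: 1538.02

Derivation:
After 1 (month_end (apply 1% monthly interest)): balance=$1010.00 total_interest=$10.00
After 2 (deposit($100)): balance=$1110.00 total_interest=$10.00
After 3 (deposit($100)): balance=$1210.00 total_interest=$10.00
After 4 (deposit($500)): balance=$1710.00 total_interest=$10.00
After 5 (withdraw($300)): balance=$1410.00 total_interest=$10.00
After 6 (month_end (apply 1% monthly interest)): balance=$1424.10 total_interest=$24.10
After 7 (year_end (apply 8% annual interest)): balance=$1538.02 total_interest=$138.02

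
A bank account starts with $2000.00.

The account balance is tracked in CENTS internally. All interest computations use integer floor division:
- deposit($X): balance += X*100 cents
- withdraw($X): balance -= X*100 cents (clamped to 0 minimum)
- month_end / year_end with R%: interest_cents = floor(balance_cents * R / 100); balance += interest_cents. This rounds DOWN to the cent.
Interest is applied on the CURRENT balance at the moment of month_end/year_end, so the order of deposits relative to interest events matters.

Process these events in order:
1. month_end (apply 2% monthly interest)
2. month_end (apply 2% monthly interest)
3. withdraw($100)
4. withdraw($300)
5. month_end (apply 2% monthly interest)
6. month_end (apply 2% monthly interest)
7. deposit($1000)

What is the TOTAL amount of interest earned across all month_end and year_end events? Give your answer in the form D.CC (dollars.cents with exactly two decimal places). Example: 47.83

After 1 (month_end (apply 2% monthly interest)): balance=$2040.00 total_interest=$40.00
After 2 (month_end (apply 2% monthly interest)): balance=$2080.80 total_interest=$80.80
After 3 (withdraw($100)): balance=$1980.80 total_interest=$80.80
After 4 (withdraw($300)): balance=$1680.80 total_interest=$80.80
After 5 (month_end (apply 2% monthly interest)): balance=$1714.41 total_interest=$114.41
After 6 (month_end (apply 2% monthly interest)): balance=$1748.69 total_interest=$148.69
After 7 (deposit($1000)): balance=$2748.69 total_interest=$148.69

Answer: 148.69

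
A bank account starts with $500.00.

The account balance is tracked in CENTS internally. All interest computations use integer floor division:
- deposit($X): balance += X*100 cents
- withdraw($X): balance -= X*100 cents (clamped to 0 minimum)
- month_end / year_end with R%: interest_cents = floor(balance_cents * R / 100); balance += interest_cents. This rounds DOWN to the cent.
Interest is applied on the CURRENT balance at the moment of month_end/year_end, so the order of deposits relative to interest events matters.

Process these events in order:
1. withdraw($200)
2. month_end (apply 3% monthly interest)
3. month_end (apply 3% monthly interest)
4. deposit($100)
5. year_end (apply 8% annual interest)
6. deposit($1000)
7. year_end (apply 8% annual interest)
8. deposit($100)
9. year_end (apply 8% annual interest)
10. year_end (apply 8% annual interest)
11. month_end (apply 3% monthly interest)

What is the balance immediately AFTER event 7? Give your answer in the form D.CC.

After 1 (withdraw($200)): balance=$300.00 total_interest=$0.00
After 2 (month_end (apply 3% monthly interest)): balance=$309.00 total_interest=$9.00
After 3 (month_end (apply 3% monthly interest)): balance=$318.27 total_interest=$18.27
After 4 (deposit($100)): balance=$418.27 total_interest=$18.27
After 5 (year_end (apply 8% annual interest)): balance=$451.73 total_interest=$51.73
After 6 (deposit($1000)): balance=$1451.73 total_interest=$51.73
After 7 (year_end (apply 8% annual interest)): balance=$1567.86 total_interest=$167.86

Answer: 1567.86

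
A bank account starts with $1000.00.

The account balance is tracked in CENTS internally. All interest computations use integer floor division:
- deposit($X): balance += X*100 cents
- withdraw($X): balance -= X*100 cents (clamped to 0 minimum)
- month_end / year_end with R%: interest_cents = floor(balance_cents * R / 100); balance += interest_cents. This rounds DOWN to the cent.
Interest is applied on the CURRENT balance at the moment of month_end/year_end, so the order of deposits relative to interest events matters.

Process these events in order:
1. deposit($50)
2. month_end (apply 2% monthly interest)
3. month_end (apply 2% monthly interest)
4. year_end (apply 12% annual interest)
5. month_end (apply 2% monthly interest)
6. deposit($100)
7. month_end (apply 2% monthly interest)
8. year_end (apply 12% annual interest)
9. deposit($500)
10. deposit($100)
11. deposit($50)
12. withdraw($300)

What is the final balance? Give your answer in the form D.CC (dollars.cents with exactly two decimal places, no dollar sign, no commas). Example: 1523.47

After 1 (deposit($50)): balance=$1050.00 total_interest=$0.00
After 2 (month_end (apply 2% monthly interest)): balance=$1071.00 total_interest=$21.00
After 3 (month_end (apply 2% monthly interest)): balance=$1092.42 total_interest=$42.42
After 4 (year_end (apply 12% annual interest)): balance=$1223.51 total_interest=$173.51
After 5 (month_end (apply 2% monthly interest)): balance=$1247.98 total_interest=$197.98
After 6 (deposit($100)): balance=$1347.98 total_interest=$197.98
After 7 (month_end (apply 2% monthly interest)): balance=$1374.93 total_interest=$224.93
After 8 (year_end (apply 12% annual interest)): balance=$1539.92 total_interest=$389.92
After 9 (deposit($500)): balance=$2039.92 total_interest=$389.92
After 10 (deposit($100)): balance=$2139.92 total_interest=$389.92
After 11 (deposit($50)): balance=$2189.92 total_interest=$389.92
After 12 (withdraw($300)): balance=$1889.92 total_interest=$389.92

Answer: 1889.92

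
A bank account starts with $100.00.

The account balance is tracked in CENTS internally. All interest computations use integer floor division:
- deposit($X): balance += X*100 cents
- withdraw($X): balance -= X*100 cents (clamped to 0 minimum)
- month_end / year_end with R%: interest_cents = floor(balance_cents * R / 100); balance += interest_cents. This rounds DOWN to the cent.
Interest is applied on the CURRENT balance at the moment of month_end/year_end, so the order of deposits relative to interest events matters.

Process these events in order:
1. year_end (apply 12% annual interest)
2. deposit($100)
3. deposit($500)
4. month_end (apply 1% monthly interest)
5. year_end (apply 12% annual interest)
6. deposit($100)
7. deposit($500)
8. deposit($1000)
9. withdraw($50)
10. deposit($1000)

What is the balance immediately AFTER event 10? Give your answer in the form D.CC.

Answer: 3355.41

Derivation:
After 1 (year_end (apply 12% annual interest)): balance=$112.00 total_interest=$12.00
After 2 (deposit($100)): balance=$212.00 total_interest=$12.00
After 3 (deposit($500)): balance=$712.00 total_interest=$12.00
After 4 (month_end (apply 1% monthly interest)): balance=$719.12 total_interest=$19.12
After 5 (year_end (apply 12% annual interest)): balance=$805.41 total_interest=$105.41
After 6 (deposit($100)): balance=$905.41 total_interest=$105.41
After 7 (deposit($500)): balance=$1405.41 total_interest=$105.41
After 8 (deposit($1000)): balance=$2405.41 total_interest=$105.41
After 9 (withdraw($50)): balance=$2355.41 total_interest=$105.41
After 10 (deposit($1000)): balance=$3355.41 total_interest=$105.41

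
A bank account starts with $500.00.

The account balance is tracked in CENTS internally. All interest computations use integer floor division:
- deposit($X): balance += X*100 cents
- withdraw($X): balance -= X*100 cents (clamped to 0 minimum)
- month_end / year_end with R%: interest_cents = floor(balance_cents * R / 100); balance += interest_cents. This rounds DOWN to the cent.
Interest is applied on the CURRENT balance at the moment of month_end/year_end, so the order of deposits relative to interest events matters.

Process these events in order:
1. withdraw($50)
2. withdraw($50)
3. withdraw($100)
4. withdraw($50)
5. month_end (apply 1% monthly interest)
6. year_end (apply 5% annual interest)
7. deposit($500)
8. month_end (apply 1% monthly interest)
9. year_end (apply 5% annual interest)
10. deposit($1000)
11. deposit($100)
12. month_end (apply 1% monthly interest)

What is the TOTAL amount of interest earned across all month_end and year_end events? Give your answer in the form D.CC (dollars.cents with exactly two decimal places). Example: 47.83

Answer: 80.51

Derivation:
After 1 (withdraw($50)): balance=$450.00 total_interest=$0.00
After 2 (withdraw($50)): balance=$400.00 total_interest=$0.00
After 3 (withdraw($100)): balance=$300.00 total_interest=$0.00
After 4 (withdraw($50)): balance=$250.00 total_interest=$0.00
After 5 (month_end (apply 1% monthly interest)): balance=$252.50 total_interest=$2.50
After 6 (year_end (apply 5% annual interest)): balance=$265.12 total_interest=$15.12
After 7 (deposit($500)): balance=$765.12 total_interest=$15.12
After 8 (month_end (apply 1% monthly interest)): balance=$772.77 total_interest=$22.77
After 9 (year_end (apply 5% annual interest)): balance=$811.40 total_interest=$61.40
After 10 (deposit($1000)): balance=$1811.40 total_interest=$61.40
After 11 (deposit($100)): balance=$1911.40 total_interest=$61.40
After 12 (month_end (apply 1% monthly interest)): balance=$1930.51 total_interest=$80.51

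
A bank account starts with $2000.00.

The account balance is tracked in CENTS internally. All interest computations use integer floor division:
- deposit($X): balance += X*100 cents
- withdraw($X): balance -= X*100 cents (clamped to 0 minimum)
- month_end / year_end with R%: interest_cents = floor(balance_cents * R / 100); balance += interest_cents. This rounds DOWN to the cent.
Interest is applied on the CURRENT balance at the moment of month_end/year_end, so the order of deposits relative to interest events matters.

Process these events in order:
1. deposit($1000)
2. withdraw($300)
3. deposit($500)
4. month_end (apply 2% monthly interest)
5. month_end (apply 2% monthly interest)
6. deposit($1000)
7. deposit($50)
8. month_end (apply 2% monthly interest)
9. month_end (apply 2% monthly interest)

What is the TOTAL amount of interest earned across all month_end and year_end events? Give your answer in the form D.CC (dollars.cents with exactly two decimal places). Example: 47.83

Answer: 306.19

Derivation:
After 1 (deposit($1000)): balance=$3000.00 total_interest=$0.00
After 2 (withdraw($300)): balance=$2700.00 total_interest=$0.00
After 3 (deposit($500)): balance=$3200.00 total_interest=$0.00
After 4 (month_end (apply 2% monthly interest)): balance=$3264.00 total_interest=$64.00
After 5 (month_end (apply 2% monthly interest)): balance=$3329.28 total_interest=$129.28
After 6 (deposit($1000)): balance=$4329.28 total_interest=$129.28
After 7 (deposit($50)): balance=$4379.28 total_interest=$129.28
After 8 (month_end (apply 2% monthly interest)): balance=$4466.86 total_interest=$216.86
After 9 (month_end (apply 2% monthly interest)): balance=$4556.19 total_interest=$306.19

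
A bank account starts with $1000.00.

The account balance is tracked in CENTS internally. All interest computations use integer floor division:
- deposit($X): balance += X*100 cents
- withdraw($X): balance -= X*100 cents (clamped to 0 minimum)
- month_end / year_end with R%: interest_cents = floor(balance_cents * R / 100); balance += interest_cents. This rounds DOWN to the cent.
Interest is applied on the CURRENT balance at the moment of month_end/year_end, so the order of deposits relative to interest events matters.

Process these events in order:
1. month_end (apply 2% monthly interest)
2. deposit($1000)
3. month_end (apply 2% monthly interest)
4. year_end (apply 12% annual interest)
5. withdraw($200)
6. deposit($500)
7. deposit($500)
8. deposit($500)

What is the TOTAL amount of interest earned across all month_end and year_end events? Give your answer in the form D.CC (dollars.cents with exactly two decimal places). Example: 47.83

Answer: 307.64

Derivation:
After 1 (month_end (apply 2% monthly interest)): balance=$1020.00 total_interest=$20.00
After 2 (deposit($1000)): balance=$2020.00 total_interest=$20.00
After 3 (month_end (apply 2% monthly interest)): balance=$2060.40 total_interest=$60.40
After 4 (year_end (apply 12% annual interest)): balance=$2307.64 total_interest=$307.64
After 5 (withdraw($200)): balance=$2107.64 total_interest=$307.64
After 6 (deposit($500)): balance=$2607.64 total_interest=$307.64
After 7 (deposit($500)): balance=$3107.64 total_interest=$307.64
After 8 (deposit($500)): balance=$3607.64 total_interest=$307.64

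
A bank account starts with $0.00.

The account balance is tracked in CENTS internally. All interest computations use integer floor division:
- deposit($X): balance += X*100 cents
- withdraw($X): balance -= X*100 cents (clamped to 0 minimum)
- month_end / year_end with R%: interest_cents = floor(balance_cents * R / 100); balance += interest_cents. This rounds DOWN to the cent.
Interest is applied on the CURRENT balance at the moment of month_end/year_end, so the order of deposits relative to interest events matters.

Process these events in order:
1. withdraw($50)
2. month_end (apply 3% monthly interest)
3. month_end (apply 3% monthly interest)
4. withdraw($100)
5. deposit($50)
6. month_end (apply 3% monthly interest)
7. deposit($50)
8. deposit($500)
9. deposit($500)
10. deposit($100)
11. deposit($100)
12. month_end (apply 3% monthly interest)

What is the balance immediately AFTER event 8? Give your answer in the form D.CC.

After 1 (withdraw($50)): balance=$0.00 total_interest=$0.00
After 2 (month_end (apply 3% monthly interest)): balance=$0.00 total_interest=$0.00
After 3 (month_end (apply 3% monthly interest)): balance=$0.00 total_interest=$0.00
After 4 (withdraw($100)): balance=$0.00 total_interest=$0.00
After 5 (deposit($50)): balance=$50.00 total_interest=$0.00
After 6 (month_end (apply 3% monthly interest)): balance=$51.50 total_interest=$1.50
After 7 (deposit($50)): balance=$101.50 total_interest=$1.50
After 8 (deposit($500)): balance=$601.50 total_interest=$1.50

Answer: 601.50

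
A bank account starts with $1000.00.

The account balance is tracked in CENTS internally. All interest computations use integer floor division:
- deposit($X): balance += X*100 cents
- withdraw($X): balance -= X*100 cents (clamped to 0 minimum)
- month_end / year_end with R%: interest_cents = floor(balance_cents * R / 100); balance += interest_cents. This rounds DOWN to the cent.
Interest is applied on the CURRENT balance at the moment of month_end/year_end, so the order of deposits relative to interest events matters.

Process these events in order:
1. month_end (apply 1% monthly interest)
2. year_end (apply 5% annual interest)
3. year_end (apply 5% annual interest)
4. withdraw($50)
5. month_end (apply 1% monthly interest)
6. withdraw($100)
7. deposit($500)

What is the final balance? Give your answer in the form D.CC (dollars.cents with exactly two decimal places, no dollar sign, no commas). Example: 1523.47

After 1 (month_end (apply 1% monthly interest)): balance=$1010.00 total_interest=$10.00
After 2 (year_end (apply 5% annual interest)): balance=$1060.50 total_interest=$60.50
After 3 (year_end (apply 5% annual interest)): balance=$1113.52 total_interest=$113.52
After 4 (withdraw($50)): balance=$1063.52 total_interest=$113.52
After 5 (month_end (apply 1% monthly interest)): balance=$1074.15 total_interest=$124.15
After 6 (withdraw($100)): balance=$974.15 total_interest=$124.15
After 7 (deposit($500)): balance=$1474.15 total_interest=$124.15

Answer: 1474.15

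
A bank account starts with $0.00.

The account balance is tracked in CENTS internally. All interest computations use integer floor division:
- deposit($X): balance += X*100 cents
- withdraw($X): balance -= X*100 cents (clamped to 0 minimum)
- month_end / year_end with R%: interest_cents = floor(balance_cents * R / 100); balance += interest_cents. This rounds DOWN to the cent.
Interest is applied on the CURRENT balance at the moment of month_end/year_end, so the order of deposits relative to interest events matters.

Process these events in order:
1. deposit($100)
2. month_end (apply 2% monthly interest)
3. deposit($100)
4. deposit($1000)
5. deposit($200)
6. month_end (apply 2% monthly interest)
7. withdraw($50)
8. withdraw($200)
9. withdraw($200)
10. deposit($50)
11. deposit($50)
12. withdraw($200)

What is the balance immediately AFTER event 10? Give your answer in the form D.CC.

After 1 (deposit($100)): balance=$100.00 total_interest=$0.00
After 2 (month_end (apply 2% monthly interest)): balance=$102.00 total_interest=$2.00
After 3 (deposit($100)): balance=$202.00 total_interest=$2.00
After 4 (deposit($1000)): balance=$1202.00 total_interest=$2.00
After 5 (deposit($200)): balance=$1402.00 total_interest=$2.00
After 6 (month_end (apply 2% monthly interest)): balance=$1430.04 total_interest=$30.04
After 7 (withdraw($50)): balance=$1380.04 total_interest=$30.04
After 8 (withdraw($200)): balance=$1180.04 total_interest=$30.04
After 9 (withdraw($200)): balance=$980.04 total_interest=$30.04
After 10 (deposit($50)): balance=$1030.04 total_interest=$30.04

Answer: 1030.04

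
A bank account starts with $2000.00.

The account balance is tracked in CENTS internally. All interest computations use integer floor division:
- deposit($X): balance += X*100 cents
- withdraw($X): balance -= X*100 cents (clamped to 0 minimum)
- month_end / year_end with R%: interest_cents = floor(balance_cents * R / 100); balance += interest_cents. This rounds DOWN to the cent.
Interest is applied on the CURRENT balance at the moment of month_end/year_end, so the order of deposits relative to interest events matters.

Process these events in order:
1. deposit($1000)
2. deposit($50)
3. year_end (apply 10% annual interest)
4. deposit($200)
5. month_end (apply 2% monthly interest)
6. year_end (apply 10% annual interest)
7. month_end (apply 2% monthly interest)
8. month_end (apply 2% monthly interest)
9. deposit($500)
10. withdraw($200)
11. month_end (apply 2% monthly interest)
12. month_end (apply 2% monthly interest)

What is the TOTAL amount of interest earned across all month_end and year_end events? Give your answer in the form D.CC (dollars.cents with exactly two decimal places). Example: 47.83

After 1 (deposit($1000)): balance=$3000.00 total_interest=$0.00
After 2 (deposit($50)): balance=$3050.00 total_interest=$0.00
After 3 (year_end (apply 10% annual interest)): balance=$3355.00 total_interest=$305.00
After 4 (deposit($200)): balance=$3555.00 total_interest=$305.00
After 5 (month_end (apply 2% monthly interest)): balance=$3626.10 total_interest=$376.10
After 6 (year_end (apply 10% annual interest)): balance=$3988.71 total_interest=$738.71
After 7 (month_end (apply 2% monthly interest)): balance=$4068.48 total_interest=$818.48
After 8 (month_end (apply 2% monthly interest)): balance=$4149.84 total_interest=$899.84
After 9 (deposit($500)): balance=$4649.84 total_interest=$899.84
After 10 (withdraw($200)): balance=$4449.84 total_interest=$899.84
After 11 (month_end (apply 2% monthly interest)): balance=$4538.83 total_interest=$988.83
After 12 (month_end (apply 2% monthly interest)): balance=$4629.60 total_interest=$1079.60

Answer: 1079.60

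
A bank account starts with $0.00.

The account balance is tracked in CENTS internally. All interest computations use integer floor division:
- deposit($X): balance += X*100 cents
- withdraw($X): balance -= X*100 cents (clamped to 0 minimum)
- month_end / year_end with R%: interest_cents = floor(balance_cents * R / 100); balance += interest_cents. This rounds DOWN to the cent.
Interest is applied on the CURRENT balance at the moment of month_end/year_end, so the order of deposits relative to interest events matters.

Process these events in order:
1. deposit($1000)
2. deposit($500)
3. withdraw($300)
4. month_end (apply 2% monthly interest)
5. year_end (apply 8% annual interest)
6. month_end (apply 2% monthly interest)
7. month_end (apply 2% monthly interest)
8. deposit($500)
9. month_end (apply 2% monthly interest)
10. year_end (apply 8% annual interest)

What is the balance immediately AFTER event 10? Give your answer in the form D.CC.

After 1 (deposit($1000)): balance=$1000.00 total_interest=$0.00
After 2 (deposit($500)): balance=$1500.00 total_interest=$0.00
After 3 (withdraw($300)): balance=$1200.00 total_interest=$0.00
After 4 (month_end (apply 2% monthly interest)): balance=$1224.00 total_interest=$24.00
After 5 (year_end (apply 8% annual interest)): balance=$1321.92 total_interest=$121.92
After 6 (month_end (apply 2% monthly interest)): balance=$1348.35 total_interest=$148.35
After 7 (month_end (apply 2% monthly interest)): balance=$1375.31 total_interest=$175.31
After 8 (deposit($500)): balance=$1875.31 total_interest=$175.31
After 9 (month_end (apply 2% monthly interest)): balance=$1912.81 total_interest=$212.81
After 10 (year_end (apply 8% annual interest)): balance=$2065.83 total_interest=$365.83

Answer: 2065.83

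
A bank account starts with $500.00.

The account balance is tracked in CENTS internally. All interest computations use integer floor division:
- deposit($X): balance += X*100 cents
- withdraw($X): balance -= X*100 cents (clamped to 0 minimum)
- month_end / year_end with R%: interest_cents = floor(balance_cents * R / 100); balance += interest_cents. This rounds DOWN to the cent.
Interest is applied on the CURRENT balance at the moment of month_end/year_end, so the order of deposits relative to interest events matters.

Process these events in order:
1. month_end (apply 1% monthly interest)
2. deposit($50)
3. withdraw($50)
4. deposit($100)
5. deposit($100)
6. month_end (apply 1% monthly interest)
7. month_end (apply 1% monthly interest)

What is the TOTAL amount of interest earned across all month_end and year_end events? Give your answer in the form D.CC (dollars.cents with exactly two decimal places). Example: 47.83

Answer: 19.17

Derivation:
After 1 (month_end (apply 1% monthly interest)): balance=$505.00 total_interest=$5.00
After 2 (deposit($50)): balance=$555.00 total_interest=$5.00
After 3 (withdraw($50)): balance=$505.00 total_interest=$5.00
After 4 (deposit($100)): balance=$605.00 total_interest=$5.00
After 5 (deposit($100)): balance=$705.00 total_interest=$5.00
After 6 (month_end (apply 1% monthly interest)): balance=$712.05 total_interest=$12.05
After 7 (month_end (apply 1% monthly interest)): balance=$719.17 total_interest=$19.17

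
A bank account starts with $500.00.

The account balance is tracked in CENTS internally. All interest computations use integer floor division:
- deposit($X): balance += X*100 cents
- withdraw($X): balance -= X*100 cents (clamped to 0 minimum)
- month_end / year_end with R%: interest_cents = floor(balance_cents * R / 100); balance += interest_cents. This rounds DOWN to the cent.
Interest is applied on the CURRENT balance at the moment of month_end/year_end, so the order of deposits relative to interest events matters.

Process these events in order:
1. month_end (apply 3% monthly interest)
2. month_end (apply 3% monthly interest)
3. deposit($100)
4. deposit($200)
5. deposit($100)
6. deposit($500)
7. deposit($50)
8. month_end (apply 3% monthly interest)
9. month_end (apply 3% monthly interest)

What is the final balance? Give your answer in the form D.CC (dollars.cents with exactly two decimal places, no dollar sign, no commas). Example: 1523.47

Answer: 1570.60

Derivation:
After 1 (month_end (apply 3% monthly interest)): balance=$515.00 total_interest=$15.00
After 2 (month_end (apply 3% monthly interest)): balance=$530.45 total_interest=$30.45
After 3 (deposit($100)): balance=$630.45 total_interest=$30.45
After 4 (deposit($200)): balance=$830.45 total_interest=$30.45
After 5 (deposit($100)): balance=$930.45 total_interest=$30.45
After 6 (deposit($500)): balance=$1430.45 total_interest=$30.45
After 7 (deposit($50)): balance=$1480.45 total_interest=$30.45
After 8 (month_end (apply 3% monthly interest)): balance=$1524.86 total_interest=$74.86
After 9 (month_end (apply 3% monthly interest)): balance=$1570.60 total_interest=$120.60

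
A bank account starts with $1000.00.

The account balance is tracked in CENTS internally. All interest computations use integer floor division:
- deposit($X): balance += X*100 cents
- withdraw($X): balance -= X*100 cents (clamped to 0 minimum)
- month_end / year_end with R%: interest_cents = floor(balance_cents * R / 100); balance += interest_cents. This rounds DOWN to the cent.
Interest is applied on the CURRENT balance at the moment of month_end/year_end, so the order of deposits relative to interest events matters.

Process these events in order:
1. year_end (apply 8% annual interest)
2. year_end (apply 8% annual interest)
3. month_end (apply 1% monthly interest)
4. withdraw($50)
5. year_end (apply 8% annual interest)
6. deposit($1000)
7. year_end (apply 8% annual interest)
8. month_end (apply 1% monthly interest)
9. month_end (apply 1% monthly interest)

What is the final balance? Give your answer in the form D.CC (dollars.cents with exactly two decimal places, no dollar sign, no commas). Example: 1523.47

After 1 (year_end (apply 8% annual interest)): balance=$1080.00 total_interest=$80.00
After 2 (year_end (apply 8% annual interest)): balance=$1166.40 total_interest=$166.40
After 3 (month_end (apply 1% monthly interest)): balance=$1178.06 total_interest=$178.06
After 4 (withdraw($50)): balance=$1128.06 total_interest=$178.06
After 5 (year_end (apply 8% annual interest)): balance=$1218.30 total_interest=$268.30
After 6 (deposit($1000)): balance=$2218.30 total_interest=$268.30
After 7 (year_end (apply 8% annual interest)): balance=$2395.76 total_interest=$445.76
After 8 (month_end (apply 1% monthly interest)): balance=$2419.71 total_interest=$469.71
After 9 (month_end (apply 1% monthly interest)): balance=$2443.90 total_interest=$493.90

Answer: 2443.90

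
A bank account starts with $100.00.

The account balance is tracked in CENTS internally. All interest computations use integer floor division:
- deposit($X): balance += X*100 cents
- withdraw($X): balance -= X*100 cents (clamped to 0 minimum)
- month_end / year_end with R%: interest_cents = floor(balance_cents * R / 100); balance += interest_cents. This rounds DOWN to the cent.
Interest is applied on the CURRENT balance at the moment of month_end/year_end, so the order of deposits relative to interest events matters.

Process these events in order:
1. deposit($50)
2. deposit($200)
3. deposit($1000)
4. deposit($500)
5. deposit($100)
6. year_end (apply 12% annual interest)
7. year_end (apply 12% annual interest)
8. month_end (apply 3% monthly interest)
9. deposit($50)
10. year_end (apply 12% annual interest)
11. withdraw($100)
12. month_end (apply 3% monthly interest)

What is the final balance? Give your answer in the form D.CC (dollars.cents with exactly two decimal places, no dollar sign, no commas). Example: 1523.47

Answer: 2861.12

Derivation:
After 1 (deposit($50)): balance=$150.00 total_interest=$0.00
After 2 (deposit($200)): balance=$350.00 total_interest=$0.00
After 3 (deposit($1000)): balance=$1350.00 total_interest=$0.00
After 4 (deposit($500)): balance=$1850.00 total_interest=$0.00
After 5 (deposit($100)): balance=$1950.00 total_interest=$0.00
After 6 (year_end (apply 12% annual interest)): balance=$2184.00 total_interest=$234.00
After 7 (year_end (apply 12% annual interest)): balance=$2446.08 total_interest=$496.08
After 8 (month_end (apply 3% monthly interest)): balance=$2519.46 total_interest=$569.46
After 9 (deposit($50)): balance=$2569.46 total_interest=$569.46
After 10 (year_end (apply 12% annual interest)): balance=$2877.79 total_interest=$877.79
After 11 (withdraw($100)): balance=$2777.79 total_interest=$877.79
After 12 (month_end (apply 3% monthly interest)): balance=$2861.12 total_interest=$961.12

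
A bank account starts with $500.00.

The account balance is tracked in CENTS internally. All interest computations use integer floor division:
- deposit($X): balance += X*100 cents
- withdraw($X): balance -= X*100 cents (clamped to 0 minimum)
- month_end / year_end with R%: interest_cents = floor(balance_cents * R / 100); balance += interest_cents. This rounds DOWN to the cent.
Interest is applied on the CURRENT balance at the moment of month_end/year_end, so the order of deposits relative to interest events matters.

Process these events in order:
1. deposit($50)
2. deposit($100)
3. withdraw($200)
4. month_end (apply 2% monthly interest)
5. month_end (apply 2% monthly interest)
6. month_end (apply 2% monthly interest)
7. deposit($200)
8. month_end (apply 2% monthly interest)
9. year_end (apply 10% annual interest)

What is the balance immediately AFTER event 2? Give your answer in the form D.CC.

Answer: 650.00

Derivation:
After 1 (deposit($50)): balance=$550.00 total_interest=$0.00
After 2 (deposit($100)): balance=$650.00 total_interest=$0.00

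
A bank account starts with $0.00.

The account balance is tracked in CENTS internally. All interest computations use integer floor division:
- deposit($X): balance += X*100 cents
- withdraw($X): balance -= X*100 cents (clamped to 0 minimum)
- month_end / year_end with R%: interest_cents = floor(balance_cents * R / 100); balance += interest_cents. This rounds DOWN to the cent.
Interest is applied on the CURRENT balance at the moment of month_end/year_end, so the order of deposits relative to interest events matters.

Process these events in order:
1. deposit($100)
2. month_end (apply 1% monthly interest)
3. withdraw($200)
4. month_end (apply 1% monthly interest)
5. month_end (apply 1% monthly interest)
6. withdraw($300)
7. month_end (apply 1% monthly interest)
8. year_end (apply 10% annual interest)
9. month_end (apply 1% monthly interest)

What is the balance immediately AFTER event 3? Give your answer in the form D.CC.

After 1 (deposit($100)): balance=$100.00 total_interest=$0.00
After 2 (month_end (apply 1% monthly interest)): balance=$101.00 total_interest=$1.00
After 3 (withdraw($200)): balance=$0.00 total_interest=$1.00

Answer: 0.00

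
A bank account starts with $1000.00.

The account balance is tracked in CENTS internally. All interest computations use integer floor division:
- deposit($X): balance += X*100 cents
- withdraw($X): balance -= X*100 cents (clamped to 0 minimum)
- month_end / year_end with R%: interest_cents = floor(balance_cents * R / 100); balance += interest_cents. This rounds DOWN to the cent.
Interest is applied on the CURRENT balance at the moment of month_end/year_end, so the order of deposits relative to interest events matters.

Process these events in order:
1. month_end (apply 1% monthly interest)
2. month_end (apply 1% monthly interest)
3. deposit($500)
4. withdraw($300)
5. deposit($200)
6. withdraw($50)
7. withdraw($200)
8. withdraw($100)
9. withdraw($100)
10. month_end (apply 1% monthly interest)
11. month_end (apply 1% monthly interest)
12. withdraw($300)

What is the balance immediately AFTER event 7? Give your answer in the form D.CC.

Answer: 1170.10

Derivation:
After 1 (month_end (apply 1% monthly interest)): balance=$1010.00 total_interest=$10.00
After 2 (month_end (apply 1% monthly interest)): balance=$1020.10 total_interest=$20.10
After 3 (deposit($500)): balance=$1520.10 total_interest=$20.10
After 4 (withdraw($300)): balance=$1220.10 total_interest=$20.10
After 5 (deposit($200)): balance=$1420.10 total_interest=$20.10
After 6 (withdraw($50)): balance=$1370.10 total_interest=$20.10
After 7 (withdraw($200)): balance=$1170.10 total_interest=$20.10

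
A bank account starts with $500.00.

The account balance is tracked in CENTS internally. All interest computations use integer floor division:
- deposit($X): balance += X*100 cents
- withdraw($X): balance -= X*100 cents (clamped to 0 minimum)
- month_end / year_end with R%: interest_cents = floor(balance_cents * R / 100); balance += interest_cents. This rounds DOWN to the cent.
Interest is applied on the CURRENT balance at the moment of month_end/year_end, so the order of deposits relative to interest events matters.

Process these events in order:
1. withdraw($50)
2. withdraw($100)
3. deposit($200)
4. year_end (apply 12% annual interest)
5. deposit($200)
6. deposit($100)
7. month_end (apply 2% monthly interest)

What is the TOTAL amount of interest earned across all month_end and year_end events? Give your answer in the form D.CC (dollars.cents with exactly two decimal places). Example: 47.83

Answer: 84.32

Derivation:
After 1 (withdraw($50)): balance=$450.00 total_interest=$0.00
After 2 (withdraw($100)): balance=$350.00 total_interest=$0.00
After 3 (deposit($200)): balance=$550.00 total_interest=$0.00
After 4 (year_end (apply 12% annual interest)): balance=$616.00 total_interest=$66.00
After 5 (deposit($200)): balance=$816.00 total_interest=$66.00
After 6 (deposit($100)): balance=$916.00 total_interest=$66.00
After 7 (month_end (apply 2% monthly interest)): balance=$934.32 total_interest=$84.32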